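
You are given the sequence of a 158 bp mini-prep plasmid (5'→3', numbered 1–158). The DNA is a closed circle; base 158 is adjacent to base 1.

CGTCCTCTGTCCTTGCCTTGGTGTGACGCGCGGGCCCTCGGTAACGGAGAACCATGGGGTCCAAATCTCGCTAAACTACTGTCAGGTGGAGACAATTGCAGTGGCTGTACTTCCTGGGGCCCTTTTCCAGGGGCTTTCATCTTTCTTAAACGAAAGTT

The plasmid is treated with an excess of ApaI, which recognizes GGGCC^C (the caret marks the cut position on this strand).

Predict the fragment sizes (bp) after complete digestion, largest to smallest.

85, 73 bp

ApaI sites (GGGCCC) start at positions 32, 117.
ApaI cuts after base 5 of each site (before the last base), so after positions 36, 121.
Circular molecule, 2 cuts → 2 fragments:
  37–121 → 85 bp
  122–158 then 1–36 → 37 + 36 = 73 bp
Sorted largest to smallest: 85, 73 bp.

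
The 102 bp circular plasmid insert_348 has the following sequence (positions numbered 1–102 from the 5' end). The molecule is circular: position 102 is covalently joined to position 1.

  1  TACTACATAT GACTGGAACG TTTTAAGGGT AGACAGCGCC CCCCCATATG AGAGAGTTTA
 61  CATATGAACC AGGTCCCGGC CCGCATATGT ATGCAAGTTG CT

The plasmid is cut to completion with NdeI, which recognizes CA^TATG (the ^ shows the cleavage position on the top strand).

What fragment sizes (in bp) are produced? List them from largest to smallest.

NdeI sites (CATATG) start at positions 6, 45, 61, 84.
NdeI cuts after base 2 of each site, so after positions 7, 46, 62, 85.
Circular molecule, 4 cuts → 4 fragments:
  8–46 → 39 bp
  47–62 → 16 bp
  63–85 → 23 bp
  86–102 then 1–7 → 17 + 7 = 24 bp
Sorted largest to smallest: 39, 24, 23, 16 bp.

39, 24, 23, 16 bp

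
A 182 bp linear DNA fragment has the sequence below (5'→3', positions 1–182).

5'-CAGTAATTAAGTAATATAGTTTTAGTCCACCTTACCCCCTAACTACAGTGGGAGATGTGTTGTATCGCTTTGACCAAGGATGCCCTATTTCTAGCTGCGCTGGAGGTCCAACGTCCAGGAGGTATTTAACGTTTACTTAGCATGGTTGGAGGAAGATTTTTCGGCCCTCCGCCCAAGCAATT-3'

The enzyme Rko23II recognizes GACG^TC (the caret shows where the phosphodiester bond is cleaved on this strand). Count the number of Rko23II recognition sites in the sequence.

0

No occurrence of GACGTC is present in the sequence.
Rko23II does not cut: 0 sites.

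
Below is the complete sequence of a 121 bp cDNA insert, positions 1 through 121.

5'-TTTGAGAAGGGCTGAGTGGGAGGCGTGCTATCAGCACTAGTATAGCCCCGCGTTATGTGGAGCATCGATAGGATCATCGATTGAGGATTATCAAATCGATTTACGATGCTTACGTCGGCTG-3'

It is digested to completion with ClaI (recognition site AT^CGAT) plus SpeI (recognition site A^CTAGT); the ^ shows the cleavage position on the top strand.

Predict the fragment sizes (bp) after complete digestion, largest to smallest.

36, 29, 25, 19, 12 bp

ClaI sites (ATCGAT) start at positions 64, 76, 95.
ClaI cuts after base 2 of each site, so after positions 65, 77, 96.
The SpeI site (ACTAGT) starts at position 36.
SpeI cuts after the first base of each site, so after position 36.
Combined cut positions: 36, 65, 77, 96.
Linear molecule, 4 cuts → 5 fragments:
  1–36 → 36 bp
  37–65 → 29 bp
  66–77 → 12 bp
  78–96 → 19 bp
  97–121 → 25 bp
Sorted largest to smallest: 36, 29, 25, 19, 12 bp.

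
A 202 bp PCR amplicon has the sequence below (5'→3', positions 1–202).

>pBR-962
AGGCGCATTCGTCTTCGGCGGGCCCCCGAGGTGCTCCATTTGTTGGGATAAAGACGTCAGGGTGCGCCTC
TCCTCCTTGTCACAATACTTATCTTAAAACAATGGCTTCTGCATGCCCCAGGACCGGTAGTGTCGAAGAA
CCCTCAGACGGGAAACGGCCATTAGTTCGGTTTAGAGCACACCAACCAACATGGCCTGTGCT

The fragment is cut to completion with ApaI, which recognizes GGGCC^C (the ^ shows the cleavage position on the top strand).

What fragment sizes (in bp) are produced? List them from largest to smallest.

178, 24 bp

The ApaI site (GGGCCC) starts at position 20.
ApaI cuts after base 5 of each site (before the last base), so after position 24.
Linear molecule, 1 cut → 2 fragments:
  1–24 → 24 bp
  25–202 → 178 bp
Sorted largest to smallest: 178, 24 bp.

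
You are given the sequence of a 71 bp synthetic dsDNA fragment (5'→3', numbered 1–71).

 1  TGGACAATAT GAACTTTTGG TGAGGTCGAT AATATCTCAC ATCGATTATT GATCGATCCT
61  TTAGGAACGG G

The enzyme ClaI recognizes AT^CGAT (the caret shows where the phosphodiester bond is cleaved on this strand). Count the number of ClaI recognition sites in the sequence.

2

ATCGAT occurs starting at positions 41, 52.
ClaI cuts at 2 sites.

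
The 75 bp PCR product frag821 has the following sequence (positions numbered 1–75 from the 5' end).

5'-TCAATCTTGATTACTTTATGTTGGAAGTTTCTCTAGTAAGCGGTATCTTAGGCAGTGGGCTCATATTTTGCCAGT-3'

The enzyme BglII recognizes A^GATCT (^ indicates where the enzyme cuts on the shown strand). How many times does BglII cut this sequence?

0

No occurrence of AGATCT is present in the sequence.
BglII does not cut: 0 sites.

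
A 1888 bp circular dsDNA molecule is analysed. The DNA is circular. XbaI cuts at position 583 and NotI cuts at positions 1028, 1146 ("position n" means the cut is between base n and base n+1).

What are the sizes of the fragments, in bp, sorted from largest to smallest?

1325, 445, 118 bp

Combined cut positions (sorted): 583, 1028, 1146.
Circular molecule, 3 cuts → 3 fragments:
  1028 − 583 = 445 bp
  1146 − 1028 = 118 bp
  wrap: 1888 − 1146 + 583 = 1325 bp
Sorted largest to smallest: 1325, 445, 118 bp.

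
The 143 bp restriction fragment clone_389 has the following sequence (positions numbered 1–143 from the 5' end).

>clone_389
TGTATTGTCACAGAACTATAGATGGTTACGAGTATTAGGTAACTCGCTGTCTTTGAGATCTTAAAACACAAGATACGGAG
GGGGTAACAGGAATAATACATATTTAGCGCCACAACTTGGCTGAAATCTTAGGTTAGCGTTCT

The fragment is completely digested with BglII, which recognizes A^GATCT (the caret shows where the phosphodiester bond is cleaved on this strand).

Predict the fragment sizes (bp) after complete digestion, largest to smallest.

The BglII site (AGATCT) starts at position 56.
BglII cuts after the first base of each site, so after position 56.
Linear molecule, 1 cut → 2 fragments:
  1–56 → 56 bp
  57–143 → 87 bp
Sorted largest to smallest: 87, 56 bp.

87, 56 bp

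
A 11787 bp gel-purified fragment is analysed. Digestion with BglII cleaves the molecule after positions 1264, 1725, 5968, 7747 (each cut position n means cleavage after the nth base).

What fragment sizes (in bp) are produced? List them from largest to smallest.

Linear molecule, 4 cuts → 5 fragments:
  1264 − 0 = 1264 bp
  1725 − 1264 = 461 bp
  5968 − 1725 = 4243 bp
  7747 − 5968 = 1779 bp
  11787 − 7747 = 4040 bp
Sorted largest to smallest: 4243, 4040, 1779, 1264, 461 bp.

4243, 4040, 1779, 1264, 461 bp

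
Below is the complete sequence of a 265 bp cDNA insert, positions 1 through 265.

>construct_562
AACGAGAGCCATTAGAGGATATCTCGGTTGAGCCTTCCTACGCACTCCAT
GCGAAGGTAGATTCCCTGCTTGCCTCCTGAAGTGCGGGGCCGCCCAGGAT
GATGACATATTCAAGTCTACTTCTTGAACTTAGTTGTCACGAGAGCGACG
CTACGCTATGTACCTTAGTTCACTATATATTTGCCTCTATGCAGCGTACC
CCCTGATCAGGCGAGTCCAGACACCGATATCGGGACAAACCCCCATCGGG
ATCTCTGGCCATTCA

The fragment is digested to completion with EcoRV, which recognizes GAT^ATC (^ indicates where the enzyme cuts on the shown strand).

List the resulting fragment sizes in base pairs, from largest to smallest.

EcoRV sites (GATATC) start at positions 18, 226.
EcoRV cuts after base 3 of each site, so after positions 20, 228.
Linear molecule, 2 cuts → 3 fragments:
  1–20 → 20 bp
  21–228 → 208 bp
  229–265 → 37 bp
Sorted largest to smallest: 208, 37, 20 bp.

208, 37, 20 bp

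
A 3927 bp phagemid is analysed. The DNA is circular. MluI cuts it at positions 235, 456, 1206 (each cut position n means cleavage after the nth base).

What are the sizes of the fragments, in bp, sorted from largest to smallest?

Circular molecule, 3 cuts → 3 fragments:
  456 − 235 = 221 bp
  1206 − 456 = 750 bp
  wrap: 3927 − 1206 + 235 = 2956 bp
Sorted largest to smallest: 2956, 750, 221 bp.

2956, 750, 221 bp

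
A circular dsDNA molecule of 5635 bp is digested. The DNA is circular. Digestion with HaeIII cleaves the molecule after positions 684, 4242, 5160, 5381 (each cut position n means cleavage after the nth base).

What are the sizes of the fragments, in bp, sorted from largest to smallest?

Circular molecule, 4 cuts → 4 fragments:
  4242 − 684 = 3558 bp
  5160 − 4242 = 918 bp
  5381 − 5160 = 221 bp
  wrap: 5635 − 5381 + 684 = 938 bp
Sorted largest to smallest: 3558, 938, 918, 221 bp.

3558, 938, 918, 221 bp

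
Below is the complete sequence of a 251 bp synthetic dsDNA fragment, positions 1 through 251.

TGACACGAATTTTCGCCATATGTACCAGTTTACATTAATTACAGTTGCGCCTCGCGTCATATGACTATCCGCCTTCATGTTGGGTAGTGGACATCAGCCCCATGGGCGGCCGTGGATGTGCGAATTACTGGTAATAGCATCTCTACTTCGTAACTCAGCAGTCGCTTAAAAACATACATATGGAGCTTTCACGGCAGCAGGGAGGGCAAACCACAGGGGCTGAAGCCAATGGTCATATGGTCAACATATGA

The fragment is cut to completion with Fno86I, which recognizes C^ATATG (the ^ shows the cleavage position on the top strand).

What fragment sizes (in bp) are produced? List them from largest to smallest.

Fno86I sites (CATATG) start at positions 17, 58, 177, 234, 245.
Fno86I cuts after the first base of each site, so after positions 17, 58, 177, 234, 245.
Linear molecule, 5 cuts → 6 fragments:
  1–17 → 17 bp
  18–58 → 41 bp
  59–177 → 119 bp
  178–234 → 57 bp
  235–245 → 11 bp
  246–251 → 6 bp
Sorted largest to smallest: 119, 57, 41, 17, 11, 6 bp.

119, 57, 41, 17, 11, 6 bp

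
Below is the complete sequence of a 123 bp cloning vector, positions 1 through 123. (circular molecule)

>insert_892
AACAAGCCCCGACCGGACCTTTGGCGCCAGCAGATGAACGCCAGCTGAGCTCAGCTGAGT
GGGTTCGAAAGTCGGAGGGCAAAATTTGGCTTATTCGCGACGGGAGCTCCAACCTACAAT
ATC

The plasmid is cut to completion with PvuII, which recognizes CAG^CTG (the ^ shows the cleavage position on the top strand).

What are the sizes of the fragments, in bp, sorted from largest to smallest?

PvuII sites (CAGCTG) start at positions 42, 52.
PvuII cuts after base 3 of each site, so after positions 44, 54.
Circular molecule, 2 cuts → 2 fragments:
  45–54 → 10 bp
  55–123 then 1–44 → 69 + 44 = 113 bp
Sorted largest to smallest: 113, 10 bp.

113, 10 bp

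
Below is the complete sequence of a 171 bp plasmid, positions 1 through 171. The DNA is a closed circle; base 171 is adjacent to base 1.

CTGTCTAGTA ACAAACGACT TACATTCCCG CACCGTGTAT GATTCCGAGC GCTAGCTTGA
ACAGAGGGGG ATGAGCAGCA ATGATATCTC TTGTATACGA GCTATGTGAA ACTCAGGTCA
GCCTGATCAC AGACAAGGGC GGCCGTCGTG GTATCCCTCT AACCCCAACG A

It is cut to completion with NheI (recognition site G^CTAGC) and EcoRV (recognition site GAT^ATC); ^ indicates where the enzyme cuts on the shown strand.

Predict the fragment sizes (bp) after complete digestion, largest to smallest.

The NheI site (GCTAGC) starts at position 51.
NheI cuts after the first base of each site, so after position 51.
The EcoRV site (GATATC) starts at position 83.
EcoRV cuts after base 3 of each site, so after position 85.
Combined cut positions: 51, 85.
Circular molecule, 2 cuts → 2 fragments:
  52–85 → 34 bp
  86–171 then 1–51 → 86 + 51 = 137 bp
Sorted largest to smallest: 137, 34 bp.

137, 34 bp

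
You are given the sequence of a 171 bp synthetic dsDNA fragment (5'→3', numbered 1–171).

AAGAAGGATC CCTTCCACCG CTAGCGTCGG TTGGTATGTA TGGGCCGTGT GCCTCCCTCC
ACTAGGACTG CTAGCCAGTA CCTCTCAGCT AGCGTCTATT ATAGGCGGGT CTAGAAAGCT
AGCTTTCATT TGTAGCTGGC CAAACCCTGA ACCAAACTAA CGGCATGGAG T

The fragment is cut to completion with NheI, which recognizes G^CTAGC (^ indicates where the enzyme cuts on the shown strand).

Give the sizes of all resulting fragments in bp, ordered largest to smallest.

53, 50, 30, 20, 18 bp

NheI sites (GCTAGC) start at positions 20, 70, 88, 118.
NheI cuts after the first base of each site, so after positions 20, 70, 88, 118.
Linear molecule, 4 cuts → 5 fragments:
  1–20 → 20 bp
  21–70 → 50 bp
  71–88 → 18 bp
  89–118 → 30 bp
  119–171 → 53 bp
Sorted largest to smallest: 53, 50, 30, 20, 18 bp.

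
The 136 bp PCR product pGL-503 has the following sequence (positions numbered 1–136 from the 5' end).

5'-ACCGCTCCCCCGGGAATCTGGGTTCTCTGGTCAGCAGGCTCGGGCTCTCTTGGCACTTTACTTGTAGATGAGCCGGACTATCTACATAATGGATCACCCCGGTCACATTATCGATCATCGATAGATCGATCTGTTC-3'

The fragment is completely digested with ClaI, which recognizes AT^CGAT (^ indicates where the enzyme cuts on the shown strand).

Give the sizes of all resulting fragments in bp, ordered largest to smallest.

ClaI sites (ATCGAT) start at positions 110, 117, 125.
ClaI cuts after base 2 of each site, so after positions 111, 118, 126.
Linear molecule, 3 cuts → 4 fragments:
  1–111 → 111 bp
  112–118 → 7 bp
  119–126 → 8 bp
  127–136 → 10 bp
Sorted largest to smallest: 111, 10, 8, 7 bp.

111, 10, 8, 7 bp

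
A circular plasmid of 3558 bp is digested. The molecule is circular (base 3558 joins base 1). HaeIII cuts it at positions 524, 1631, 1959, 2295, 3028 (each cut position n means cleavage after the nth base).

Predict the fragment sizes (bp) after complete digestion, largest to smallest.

1107, 1054, 733, 336, 328 bp

Circular molecule, 5 cuts → 5 fragments:
  1631 − 524 = 1107 bp
  1959 − 1631 = 328 bp
  2295 − 1959 = 336 bp
  3028 − 2295 = 733 bp
  wrap: 3558 − 3028 + 524 = 1054 bp
Sorted largest to smallest: 1107, 1054, 733, 336, 328 bp.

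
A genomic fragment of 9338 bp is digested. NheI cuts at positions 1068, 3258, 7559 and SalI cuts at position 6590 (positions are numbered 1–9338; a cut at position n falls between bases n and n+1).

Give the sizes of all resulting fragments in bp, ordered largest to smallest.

3332, 2190, 1779, 1068, 969 bp

Combined cut positions (sorted): 1068, 3258, 6590, 7559.
Linear molecule, 4 cuts → 5 fragments:
  1068 − 0 = 1068 bp
  3258 − 1068 = 2190 bp
  6590 − 3258 = 3332 bp
  7559 − 6590 = 969 bp
  9338 − 7559 = 1779 bp
Sorted largest to smallest: 3332, 2190, 1779, 1068, 969 bp.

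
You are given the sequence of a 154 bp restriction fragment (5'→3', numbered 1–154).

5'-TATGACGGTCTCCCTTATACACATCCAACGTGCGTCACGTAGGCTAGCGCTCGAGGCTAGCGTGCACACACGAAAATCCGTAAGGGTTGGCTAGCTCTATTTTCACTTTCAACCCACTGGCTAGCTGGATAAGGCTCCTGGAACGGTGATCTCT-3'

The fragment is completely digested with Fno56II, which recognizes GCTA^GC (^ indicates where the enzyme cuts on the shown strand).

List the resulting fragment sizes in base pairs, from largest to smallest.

Fno56II sites (GCTAGC) start at positions 43, 56, 90, 120.
Fno56II cuts after base 4 of each site, so after positions 46, 59, 93, 123.
Linear molecule, 4 cuts → 5 fragments:
  1–46 → 46 bp
  47–59 → 13 bp
  60–93 → 34 bp
  94–123 → 30 bp
  124–154 → 31 bp
Sorted largest to smallest: 46, 34, 31, 30, 13 bp.

46, 34, 31, 30, 13 bp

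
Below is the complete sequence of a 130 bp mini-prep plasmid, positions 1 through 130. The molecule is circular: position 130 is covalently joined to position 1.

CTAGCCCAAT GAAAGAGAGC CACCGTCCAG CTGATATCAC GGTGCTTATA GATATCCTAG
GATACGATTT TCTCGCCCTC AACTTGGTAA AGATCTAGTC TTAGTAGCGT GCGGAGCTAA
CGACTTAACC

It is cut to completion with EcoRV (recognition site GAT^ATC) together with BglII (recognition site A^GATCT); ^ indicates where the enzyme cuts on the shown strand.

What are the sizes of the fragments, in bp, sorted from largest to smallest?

EcoRV sites (GATATC) start at positions 33, 51.
EcoRV cuts after base 3 of each site, so after positions 35, 53.
The BglII site (AGATCT) starts at position 91.
BglII cuts after the first base of each site, so after position 91.
Combined cut positions: 35, 53, 91.
Circular molecule, 3 cuts → 3 fragments:
  36–53 → 18 bp
  54–91 → 38 bp
  92–130 then 1–35 → 39 + 35 = 74 bp
Sorted largest to smallest: 74, 38, 18 bp.

74, 38, 18 bp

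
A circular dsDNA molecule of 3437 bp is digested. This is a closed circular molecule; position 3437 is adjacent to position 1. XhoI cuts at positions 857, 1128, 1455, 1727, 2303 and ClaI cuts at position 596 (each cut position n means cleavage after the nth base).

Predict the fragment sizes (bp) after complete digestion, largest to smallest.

Combined cut positions (sorted): 596, 857, 1128, 1455, 1727, 2303.
Circular molecule, 6 cuts → 6 fragments:
  857 − 596 = 261 bp
  1128 − 857 = 271 bp
  1455 − 1128 = 327 bp
  1727 − 1455 = 272 bp
  2303 − 1727 = 576 bp
  wrap: 3437 − 2303 + 596 = 1730 bp
Sorted largest to smallest: 1730, 576, 327, 272, 271, 261 bp.

1730, 576, 327, 272, 271, 261 bp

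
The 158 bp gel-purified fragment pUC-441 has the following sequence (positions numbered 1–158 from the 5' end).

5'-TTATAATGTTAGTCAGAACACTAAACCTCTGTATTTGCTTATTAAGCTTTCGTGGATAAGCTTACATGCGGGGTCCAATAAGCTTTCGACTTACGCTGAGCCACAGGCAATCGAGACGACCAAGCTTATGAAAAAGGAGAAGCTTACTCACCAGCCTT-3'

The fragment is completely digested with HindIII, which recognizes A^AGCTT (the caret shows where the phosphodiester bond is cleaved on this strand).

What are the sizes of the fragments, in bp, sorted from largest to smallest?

HindIII sites (AAGCTT) start at positions 44, 58, 80, 122, 140.
HindIII cuts after the first base of each site, so after positions 44, 58, 80, 122, 140.
Linear molecule, 5 cuts → 6 fragments:
  1–44 → 44 bp
  45–58 → 14 bp
  59–80 → 22 bp
  81–122 → 42 bp
  123–140 → 18 bp
  141–158 → 18 bp
Sorted largest to smallest: 44, 42, 22, 18, 18, 14 bp.

44, 42, 22, 18, 18, 14 bp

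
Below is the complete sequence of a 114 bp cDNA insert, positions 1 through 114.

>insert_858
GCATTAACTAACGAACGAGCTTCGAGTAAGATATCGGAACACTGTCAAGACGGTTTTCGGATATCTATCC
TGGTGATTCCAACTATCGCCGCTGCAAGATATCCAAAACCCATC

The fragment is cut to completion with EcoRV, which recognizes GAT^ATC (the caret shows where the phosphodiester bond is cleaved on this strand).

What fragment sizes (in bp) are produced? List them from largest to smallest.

38, 32, 30, 14 bp

EcoRV sites (GATATC) start at positions 30, 60, 98.
EcoRV cuts after base 3 of each site, so after positions 32, 62, 100.
Linear molecule, 3 cuts → 4 fragments:
  1–32 → 32 bp
  33–62 → 30 bp
  63–100 → 38 bp
  101–114 → 14 bp
Sorted largest to smallest: 38, 32, 30, 14 bp.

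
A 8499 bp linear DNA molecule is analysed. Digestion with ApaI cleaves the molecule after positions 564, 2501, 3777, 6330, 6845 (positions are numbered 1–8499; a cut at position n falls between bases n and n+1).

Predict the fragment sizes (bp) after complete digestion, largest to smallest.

Linear molecule, 5 cuts → 6 fragments:
  564 − 0 = 564 bp
  2501 − 564 = 1937 bp
  3777 − 2501 = 1276 bp
  6330 − 3777 = 2553 bp
  6845 − 6330 = 515 bp
  8499 − 6845 = 1654 bp
Sorted largest to smallest: 2553, 1937, 1654, 1276, 564, 515 bp.

2553, 1937, 1654, 1276, 564, 515 bp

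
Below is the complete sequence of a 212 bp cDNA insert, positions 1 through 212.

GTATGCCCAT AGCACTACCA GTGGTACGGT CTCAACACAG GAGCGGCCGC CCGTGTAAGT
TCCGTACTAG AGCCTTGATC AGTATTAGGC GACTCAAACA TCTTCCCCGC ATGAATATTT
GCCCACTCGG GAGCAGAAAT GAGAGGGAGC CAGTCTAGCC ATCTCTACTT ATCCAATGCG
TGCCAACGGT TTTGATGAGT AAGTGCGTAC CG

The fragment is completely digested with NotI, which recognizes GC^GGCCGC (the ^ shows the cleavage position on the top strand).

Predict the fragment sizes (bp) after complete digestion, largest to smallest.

The NotI site (GCGGCCGC) starts at position 43.
NotI cuts after base 2 of each site, so after position 44.
Linear molecule, 1 cut → 2 fragments:
  1–44 → 44 bp
  45–212 → 168 bp
Sorted largest to smallest: 168, 44 bp.

168, 44 bp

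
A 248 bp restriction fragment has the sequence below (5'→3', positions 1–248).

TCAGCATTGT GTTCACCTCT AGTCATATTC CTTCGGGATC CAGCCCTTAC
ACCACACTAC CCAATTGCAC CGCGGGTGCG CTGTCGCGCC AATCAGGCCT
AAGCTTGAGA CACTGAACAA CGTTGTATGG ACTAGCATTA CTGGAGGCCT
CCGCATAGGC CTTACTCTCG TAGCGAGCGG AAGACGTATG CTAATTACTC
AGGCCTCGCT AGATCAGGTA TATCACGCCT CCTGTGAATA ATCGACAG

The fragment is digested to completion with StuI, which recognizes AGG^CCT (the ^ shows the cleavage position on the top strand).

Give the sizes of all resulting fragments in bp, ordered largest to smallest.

97, 50, 45, 44, 12 bp

StuI sites (AGGCCT) start at positions 95, 145, 157, 201.
StuI cuts after base 3 of each site, so after positions 97, 147, 159, 203.
Linear molecule, 4 cuts → 5 fragments:
  1–97 → 97 bp
  98–147 → 50 bp
  148–159 → 12 bp
  160–203 → 44 bp
  204–248 → 45 bp
Sorted largest to smallest: 97, 50, 45, 44, 12 bp.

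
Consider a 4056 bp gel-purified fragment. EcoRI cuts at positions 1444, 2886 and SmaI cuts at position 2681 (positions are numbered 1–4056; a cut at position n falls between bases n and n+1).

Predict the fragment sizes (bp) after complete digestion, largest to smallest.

Combined cut positions (sorted): 1444, 2681, 2886.
Linear molecule, 3 cuts → 4 fragments:
  1444 − 0 = 1444 bp
  2681 − 1444 = 1237 bp
  2886 − 2681 = 205 bp
  4056 − 2886 = 1170 bp
Sorted largest to smallest: 1444, 1237, 1170, 205 bp.

1444, 1237, 1170, 205 bp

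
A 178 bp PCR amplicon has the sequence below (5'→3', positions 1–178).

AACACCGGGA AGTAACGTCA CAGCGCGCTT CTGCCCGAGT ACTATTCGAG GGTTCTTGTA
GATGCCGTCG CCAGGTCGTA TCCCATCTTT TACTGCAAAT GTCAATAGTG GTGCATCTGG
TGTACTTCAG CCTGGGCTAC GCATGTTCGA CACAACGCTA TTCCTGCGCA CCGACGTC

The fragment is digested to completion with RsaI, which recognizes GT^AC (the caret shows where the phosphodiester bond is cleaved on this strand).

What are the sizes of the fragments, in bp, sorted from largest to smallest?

RsaI sites (GTAC) start at positions 39, 122.
RsaI cuts after base 2 of each site, so after positions 40, 123.
Linear molecule, 2 cuts → 3 fragments:
  1–40 → 40 bp
  41–123 → 83 bp
  124–178 → 55 bp
Sorted largest to smallest: 83, 55, 40 bp.

83, 55, 40 bp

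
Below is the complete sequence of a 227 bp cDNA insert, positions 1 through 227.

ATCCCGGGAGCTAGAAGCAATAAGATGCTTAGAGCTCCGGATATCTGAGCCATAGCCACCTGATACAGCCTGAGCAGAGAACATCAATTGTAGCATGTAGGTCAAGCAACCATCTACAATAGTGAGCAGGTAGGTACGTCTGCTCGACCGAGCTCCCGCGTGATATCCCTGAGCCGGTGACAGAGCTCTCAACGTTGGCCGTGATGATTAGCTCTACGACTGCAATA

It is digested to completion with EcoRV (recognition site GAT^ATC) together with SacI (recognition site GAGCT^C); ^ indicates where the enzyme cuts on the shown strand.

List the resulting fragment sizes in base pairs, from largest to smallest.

112, 40, 36, 23, 10, 6 bp

EcoRV sites (GATATC) start at positions 40, 162.
EcoRV cuts after base 3 of each site, so after positions 42, 164.
SacI sites (GAGCTC) start at positions 32, 150, 183.
SacI cuts after base 5 of each site (before the last base), so after positions 36, 154, 187.
Combined cut positions: 36, 42, 154, 164, 187.
Linear molecule, 5 cuts → 6 fragments:
  1–36 → 36 bp
  37–42 → 6 bp
  43–154 → 112 bp
  155–164 → 10 bp
  165–187 → 23 bp
  188–227 → 40 bp
Sorted largest to smallest: 112, 40, 36, 23, 10, 6 bp.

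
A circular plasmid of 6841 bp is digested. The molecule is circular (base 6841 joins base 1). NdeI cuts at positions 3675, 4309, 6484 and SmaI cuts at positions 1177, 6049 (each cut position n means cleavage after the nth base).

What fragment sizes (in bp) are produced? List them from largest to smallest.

Combined cut positions (sorted): 1177, 3675, 4309, 6049, 6484.
Circular molecule, 5 cuts → 5 fragments:
  3675 − 1177 = 2498 bp
  4309 − 3675 = 634 bp
  6049 − 4309 = 1740 bp
  6484 − 6049 = 435 bp
  wrap: 6841 − 6484 + 1177 = 1534 bp
Sorted largest to smallest: 2498, 1740, 1534, 634, 435 bp.

2498, 1740, 1534, 634, 435 bp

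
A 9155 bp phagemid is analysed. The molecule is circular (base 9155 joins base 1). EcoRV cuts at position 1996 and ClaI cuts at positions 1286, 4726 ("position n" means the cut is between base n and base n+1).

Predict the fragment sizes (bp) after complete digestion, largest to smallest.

5715, 2730, 710 bp

Combined cut positions (sorted): 1286, 1996, 4726.
Circular molecule, 3 cuts → 3 fragments:
  1996 − 1286 = 710 bp
  4726 − 1996 = 2730 bp
  wrap: 9155 − 4726 + 1286 = 5715 bp
Sorted largest to smallest: 5715, 2730, 710 bp.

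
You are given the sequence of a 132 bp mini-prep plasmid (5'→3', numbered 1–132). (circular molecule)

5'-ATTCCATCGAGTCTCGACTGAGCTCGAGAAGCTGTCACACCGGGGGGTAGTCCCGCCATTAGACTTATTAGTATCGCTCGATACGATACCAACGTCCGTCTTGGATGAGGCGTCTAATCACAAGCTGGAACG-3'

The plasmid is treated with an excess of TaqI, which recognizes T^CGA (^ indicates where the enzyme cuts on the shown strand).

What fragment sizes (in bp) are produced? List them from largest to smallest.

TaqI sites (TCGA) start at positions 7, 14, 24, 78.
TaqI cuts after the first base of each site, so after positions 7, 14, 24, 78.
Circular molecule, 4 cuts → 4 fragments:
  8–14 → 7 bp
  15–24 → 10 bp
  25–78 → 54 bp
  79–132 then 1–7 → 54 + 7 = 61 bp
Sorted largest to smallest: 61, 54, 10, 7 bp.

61, 54, 10, 7 bp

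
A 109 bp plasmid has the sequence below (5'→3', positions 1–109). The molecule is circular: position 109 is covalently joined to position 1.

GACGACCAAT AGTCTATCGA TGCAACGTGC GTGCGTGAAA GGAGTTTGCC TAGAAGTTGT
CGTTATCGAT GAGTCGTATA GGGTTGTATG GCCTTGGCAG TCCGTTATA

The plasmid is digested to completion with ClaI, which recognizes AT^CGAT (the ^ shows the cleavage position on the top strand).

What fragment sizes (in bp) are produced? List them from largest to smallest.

60, 49 bp

ClaI sites (ATCGAT) start at positions 16, 65.
ClaI cuts after base 2 of each site, so after positions 17, 66.
Circular molecule, 2 cuts → 2 fragments:
  18–66 → 49 bp
  67–109 then 1–17 → 43 + 17 = 60 bp
Sorted largest to smallest: 60, 49 bp.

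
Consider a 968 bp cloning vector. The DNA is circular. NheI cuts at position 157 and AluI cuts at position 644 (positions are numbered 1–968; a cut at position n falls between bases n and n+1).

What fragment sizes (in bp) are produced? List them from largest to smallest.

Combined cut positions (sorted): 157, 644.
Circular molecule, 2 cuts → 2 fragments:
  644 − 157 = 487 bp
  wrap: 968 − 644 + 157 = 481 bp
Sorted largest to smallest: 487, 481 bp.

487, 481 bp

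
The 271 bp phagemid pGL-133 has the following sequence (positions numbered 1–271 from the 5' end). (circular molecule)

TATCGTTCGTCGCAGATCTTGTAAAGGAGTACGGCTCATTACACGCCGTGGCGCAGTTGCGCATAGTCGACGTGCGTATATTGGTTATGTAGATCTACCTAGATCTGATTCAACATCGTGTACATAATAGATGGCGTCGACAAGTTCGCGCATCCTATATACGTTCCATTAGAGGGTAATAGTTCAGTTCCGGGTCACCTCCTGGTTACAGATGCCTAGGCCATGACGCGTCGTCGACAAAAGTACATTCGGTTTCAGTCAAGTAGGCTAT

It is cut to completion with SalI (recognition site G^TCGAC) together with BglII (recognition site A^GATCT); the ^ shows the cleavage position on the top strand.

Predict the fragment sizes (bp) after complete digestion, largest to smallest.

SalI sites (GTCGAC) start at positions 66, 136, 233.
SalI cuts after the first base of each site, so after positions 66, 136, 233.
BglII sites (AGATCT) start at positions 14, 91, 101.
BglII cuts after the first base of each site, so after positions 14, 91, 101.
Combined cut positions: 14, 66, 91, 101, 136, 233.
Circular molecule, 6 cuts → 6 fragments:
  15–66 → 52 bp
  67–91 → 25 bp
  92–101 → 10 bp
  102–136 → 35 bp
  137–233 → 97 bp
  234–271 then 1–14 → 38 + 14 = 52 bp
Sorted largest to smallest: 97, 52, 52, 35, 25, 10 bp.

97, 52, 52, 35, 25, 10 bp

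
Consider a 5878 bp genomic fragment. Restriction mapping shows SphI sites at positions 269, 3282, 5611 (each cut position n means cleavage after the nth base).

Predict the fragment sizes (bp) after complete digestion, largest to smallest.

3013, 2329, 269, 267 bp

Linear molecule, 3 cuts → 4 fragments:
  269 − 0 = 269 bp
  3282 − 269 = 3013 bp
  5611 − 3282 = 2329 bp
  5878 − 5611 = 267 bp
Sorted largest to smallest: 3013, 2329, 269, 267 bp.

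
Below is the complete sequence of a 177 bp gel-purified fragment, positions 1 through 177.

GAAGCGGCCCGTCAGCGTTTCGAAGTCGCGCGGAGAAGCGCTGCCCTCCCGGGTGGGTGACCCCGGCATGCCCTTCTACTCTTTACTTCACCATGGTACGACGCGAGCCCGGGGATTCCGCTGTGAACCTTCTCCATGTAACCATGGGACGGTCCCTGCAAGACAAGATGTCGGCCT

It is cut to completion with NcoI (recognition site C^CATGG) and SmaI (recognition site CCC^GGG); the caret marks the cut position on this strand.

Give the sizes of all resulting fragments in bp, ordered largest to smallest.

NcoI sites (CCATGG) start at positions 91, 142.
NcoI cuts after the first base of each site, so after positions 91, 142.
SmaI sites (CCCGGG) start at positions 48, 108.
SmaI cuts after base 3 of each site, so after positions 50, 110.
Combined cut positions: 50, 91, 110, 142.
Linear molecule, 4 cuts → 5 fragments:
  1–50 → 50 bp
  51–91 → 41 bp
  92–110 → 19 bp
  111–142 → 32 bp
  143–177 → 35 bp
Sorted largest to smallest: 50, 41, 35, 32, 19 bp.

50, 41, 35, 32, 19 bp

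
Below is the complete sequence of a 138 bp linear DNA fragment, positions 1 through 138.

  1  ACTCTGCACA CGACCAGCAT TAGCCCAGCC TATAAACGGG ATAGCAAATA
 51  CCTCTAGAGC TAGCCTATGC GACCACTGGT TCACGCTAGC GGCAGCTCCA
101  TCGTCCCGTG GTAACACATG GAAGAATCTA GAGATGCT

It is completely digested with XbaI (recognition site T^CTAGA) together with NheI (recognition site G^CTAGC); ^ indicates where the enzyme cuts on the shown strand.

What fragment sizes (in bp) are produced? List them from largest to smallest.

53, 42, 26, 11, 6 bp

XbaI sites (TCTAGA) start at positions 53, 127.
XbaI cuts after the first base of each site, so after positions 53, 127.
NheI sites (GCTAGC) start at positions 59, 85.
NheI cuts after the first base of each site, so after positions 59, 85.
Combined cut positions: 53, 59, 85, 127.
Linear molecule, 4 cuts → 5 fragments:
  1–53 → 53 bp
  54–59 → 6 bp
  60–85 → 26 bp
  86–127 → 42 bp
  128–138 → 11 bp
Sorted largest to smallest: 53, 42, 26, 11, 6 bp.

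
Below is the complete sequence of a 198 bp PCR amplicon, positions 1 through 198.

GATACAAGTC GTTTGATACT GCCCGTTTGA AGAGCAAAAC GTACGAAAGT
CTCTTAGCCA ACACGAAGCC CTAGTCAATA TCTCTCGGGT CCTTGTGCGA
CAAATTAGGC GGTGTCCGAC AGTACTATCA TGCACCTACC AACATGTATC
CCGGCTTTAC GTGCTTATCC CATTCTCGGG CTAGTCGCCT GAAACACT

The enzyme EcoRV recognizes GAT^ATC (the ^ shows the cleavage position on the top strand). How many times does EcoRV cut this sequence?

0

No occurrence of GATATC is present in the sequence.
EcoRV does not cut: 0 sites.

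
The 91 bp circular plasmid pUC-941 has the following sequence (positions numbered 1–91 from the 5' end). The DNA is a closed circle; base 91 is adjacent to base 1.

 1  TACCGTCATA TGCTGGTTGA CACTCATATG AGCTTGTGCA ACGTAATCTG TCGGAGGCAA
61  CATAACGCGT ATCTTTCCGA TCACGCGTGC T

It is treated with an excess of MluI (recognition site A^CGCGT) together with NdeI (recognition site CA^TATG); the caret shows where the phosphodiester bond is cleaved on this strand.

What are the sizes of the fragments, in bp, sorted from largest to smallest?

MluI sites (ACGCGT) start at positions 65, 83.
MluI cuts after the first base of each site, so after positions 65, 83.
NdeI sites (CATATG) start at positions 7, 25.
NdeI cuts after base 2 of each site, so after positions 8, 26.
Combined cut positions: 8, 26, 65, 83.
Circular molecule, 4 cuts → 4 fragments:
  9–26 → 18 bp
  27–65 → 39 bp
  66–83 → 18 bp
  84–91 then 1–8 → 8 + 8 = 16 bp
Sorted largest to smallest: 39, 18, 18, 16 bp.

39, 18, 18, 16 bp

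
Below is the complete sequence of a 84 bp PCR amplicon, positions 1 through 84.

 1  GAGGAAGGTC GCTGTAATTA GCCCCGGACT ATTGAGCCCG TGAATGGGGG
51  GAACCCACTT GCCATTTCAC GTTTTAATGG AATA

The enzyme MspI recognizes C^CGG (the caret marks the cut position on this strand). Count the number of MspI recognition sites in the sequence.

1

CCGG occurs starting at position 24.
MspI cuts at 1 site.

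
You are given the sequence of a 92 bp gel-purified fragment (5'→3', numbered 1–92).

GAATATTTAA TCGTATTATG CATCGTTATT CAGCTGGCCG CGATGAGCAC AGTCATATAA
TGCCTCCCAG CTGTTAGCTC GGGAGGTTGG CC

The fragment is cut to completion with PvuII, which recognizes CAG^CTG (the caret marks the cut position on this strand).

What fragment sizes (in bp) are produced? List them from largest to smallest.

37, 33, 22 bp

PvuII sites (CAGCTG) start at positions 31, 68.
PvuII cuts after base 3 of each site, so after positions 33, 70.
Linear molecule, 2 cuts → 3 fragments:
  1–33 → 33 bp
  34–70 → 37 bp
  71–92 → 22 bp
Sorted largest to smallest: 37, 33, 22 bp.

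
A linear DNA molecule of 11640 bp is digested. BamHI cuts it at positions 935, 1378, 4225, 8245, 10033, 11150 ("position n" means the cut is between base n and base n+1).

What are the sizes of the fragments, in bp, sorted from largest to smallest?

Linear molecule, 6 cuts → 7 fragments:
  935 − 0 = 935 bp
  1378 − 935 = 443 bp
  4225 − 1378 = 2847 bp
  8245 − 4225 = 4020 bp
  10033 − 8245 = 1788 bp
  11150 − 10033 = 1117 bp
  11640 − 11150 = 490 bp
Sorted largest to smallest: 4020, 2847, 1788, 1117, 935, 490, 443 bp.

4020, 2847, 1788, 1117, 935, 490, 443 bp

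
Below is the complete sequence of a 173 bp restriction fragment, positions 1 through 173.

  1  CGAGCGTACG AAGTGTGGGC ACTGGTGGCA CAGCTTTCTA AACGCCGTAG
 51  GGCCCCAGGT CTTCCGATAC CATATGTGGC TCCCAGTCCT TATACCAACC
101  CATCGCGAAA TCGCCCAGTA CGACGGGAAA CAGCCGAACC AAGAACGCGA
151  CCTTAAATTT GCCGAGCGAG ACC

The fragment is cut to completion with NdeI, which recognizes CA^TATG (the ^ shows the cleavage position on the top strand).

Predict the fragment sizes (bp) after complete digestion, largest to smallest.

The NdeI site (CATATG) starts at position 71.
NdeI cuts after base 2 of each site, so after position 72.
Linear molecule, 1 cut → 2 fragments:
  1–72 → 72 bp
  73–173 → 101 bp
Sorted largest to smallest: 101, 72 bp.

101, 72 bp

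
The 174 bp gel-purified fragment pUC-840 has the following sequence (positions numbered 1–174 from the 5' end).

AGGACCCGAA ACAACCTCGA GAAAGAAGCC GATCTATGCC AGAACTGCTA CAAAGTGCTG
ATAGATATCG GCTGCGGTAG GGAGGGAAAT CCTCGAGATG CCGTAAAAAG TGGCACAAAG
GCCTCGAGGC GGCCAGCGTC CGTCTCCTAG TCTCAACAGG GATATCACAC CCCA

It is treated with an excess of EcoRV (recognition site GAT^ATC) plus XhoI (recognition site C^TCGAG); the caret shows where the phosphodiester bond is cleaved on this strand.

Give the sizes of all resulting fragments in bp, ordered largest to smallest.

50, 40, 31, 26, 16, 11 bp

EcoRV sites (GATATC) start at positions 64, 161.
EcoRV cuts after base 3 of each site, so after positions 66, 163.
XhoI sites (CTCGAG) start at positions 16, 92, 123.
XhoI cuts after the first base of each site, so after positions 16, 92, 123.
Combined cut positions: 16, 66, 92, 123, 163.
Linear molecule, 5 cuts → 6 fragments:
  1–16 → 16 bp
  17–66 → 50 bp
  67–92 → 26 bp
  93–123 → 31 bp
  124–163 → 40 bp
  164–174 → 11 bp
Sorted largest to smallest: 50, 40, 31, 26, 16, 11 bp.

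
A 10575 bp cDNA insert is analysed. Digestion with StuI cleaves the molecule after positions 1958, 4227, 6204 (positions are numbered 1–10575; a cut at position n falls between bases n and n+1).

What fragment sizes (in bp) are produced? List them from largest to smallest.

Linear molecule, 3 cuts → 4 fragments:
  1958 − 0 = 1958 bp
  4227 − 1958 = 2269 bp
  6204 − 4227 = 1977 bp
  10575 − 6204 = 4371 bp
Sorted largest to smallest: 4371, 2269, 1977, 1958 bp.

4371, 2269, 1977, 1958 bp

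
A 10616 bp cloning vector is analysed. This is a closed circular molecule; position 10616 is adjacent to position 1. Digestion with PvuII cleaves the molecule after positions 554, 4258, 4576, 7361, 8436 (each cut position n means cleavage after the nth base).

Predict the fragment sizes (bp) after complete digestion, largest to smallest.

3704, 2785, 2734, 1075, 318 bp

Circular molecule, 5 cuts → 5 fragments:
  4258 − 554 = 3704 bp
  4576 − 4258 = 318 bp
  7361 − 4576 = 2785 bp
  8436 − 7361 = 1075 bp
  wrap: 10616 − 8436 + 554 = 2734 bp
Sorted largest to smallest: 3704, 2785, 2734, 1075, 318 bp.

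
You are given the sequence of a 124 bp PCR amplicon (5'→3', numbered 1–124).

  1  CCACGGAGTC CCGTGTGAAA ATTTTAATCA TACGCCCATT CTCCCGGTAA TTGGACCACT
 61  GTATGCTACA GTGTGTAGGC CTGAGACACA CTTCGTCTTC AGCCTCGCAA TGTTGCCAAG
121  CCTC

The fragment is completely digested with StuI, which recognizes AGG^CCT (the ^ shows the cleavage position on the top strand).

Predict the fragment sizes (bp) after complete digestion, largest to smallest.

The StuI site (AGGCCT) starts at position 77.
StuI cuts after base 3 of each site, so after position 79.
Linear molecule, 1 cut → 2 fragments:
  1–79 → 79 bp
  80–124 → 45 bp
Sorted largest to smallest: 79, 45 bp.

79, 45 bp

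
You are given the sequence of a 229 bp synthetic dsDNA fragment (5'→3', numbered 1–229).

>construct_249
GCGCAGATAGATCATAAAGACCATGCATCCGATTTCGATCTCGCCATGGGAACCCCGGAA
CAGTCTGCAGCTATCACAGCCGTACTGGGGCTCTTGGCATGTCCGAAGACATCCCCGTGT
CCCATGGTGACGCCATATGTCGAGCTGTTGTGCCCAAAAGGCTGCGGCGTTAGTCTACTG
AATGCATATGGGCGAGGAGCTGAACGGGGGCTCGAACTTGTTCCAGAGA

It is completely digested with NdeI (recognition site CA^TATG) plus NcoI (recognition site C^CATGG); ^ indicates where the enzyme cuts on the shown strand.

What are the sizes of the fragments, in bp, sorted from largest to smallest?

NdeI sites (CATATG) start at positions 134, 185.
NdeI cuts after base 2 of each site, so after positions 135, 186.
NcoI sites (CCATGG) start at positions 44, 122.
NcoI cuts after the first base of each site, so after positions 44, 122.
Combined cut positions: 44, 122, 135, 186.
Linear molecule, 4 cuts → 5 fragments:
  1–44 → 44 bp
  45–122 → 78 bp
  123–135 → 13 bp
  136–186 → 51 bp
  187–229 → 43 bp
Sorted largest to smallest: 78, 51, 44, 43, 13 bp.

78, 51, 44, 43, 13 bp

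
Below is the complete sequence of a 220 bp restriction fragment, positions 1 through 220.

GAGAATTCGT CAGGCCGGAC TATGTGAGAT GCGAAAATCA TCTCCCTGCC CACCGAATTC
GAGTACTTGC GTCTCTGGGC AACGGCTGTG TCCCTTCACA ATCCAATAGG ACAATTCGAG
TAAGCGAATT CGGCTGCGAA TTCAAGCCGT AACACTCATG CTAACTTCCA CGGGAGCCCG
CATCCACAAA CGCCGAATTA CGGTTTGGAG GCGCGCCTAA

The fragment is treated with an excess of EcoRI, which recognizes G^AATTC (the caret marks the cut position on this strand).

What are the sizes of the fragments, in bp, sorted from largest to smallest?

EcoRI sites (GAATTC) start at positions 3, 55, 126, 138.
EcoRI cuts after the first base of each site, so after positions 3, 55, 126, 138.
Linear molecule, 4 cuts → 5 fragments:
  1–3 → 3 bp
  4–55 → 52 bp
  56–126 → 71 bp
  127–138 → 12 bp
  139–220 → 82 bp
Sorted largest to smallest: 82, 71, 52, 12, 3 bp.

82, 71, 52, 12, 3 bp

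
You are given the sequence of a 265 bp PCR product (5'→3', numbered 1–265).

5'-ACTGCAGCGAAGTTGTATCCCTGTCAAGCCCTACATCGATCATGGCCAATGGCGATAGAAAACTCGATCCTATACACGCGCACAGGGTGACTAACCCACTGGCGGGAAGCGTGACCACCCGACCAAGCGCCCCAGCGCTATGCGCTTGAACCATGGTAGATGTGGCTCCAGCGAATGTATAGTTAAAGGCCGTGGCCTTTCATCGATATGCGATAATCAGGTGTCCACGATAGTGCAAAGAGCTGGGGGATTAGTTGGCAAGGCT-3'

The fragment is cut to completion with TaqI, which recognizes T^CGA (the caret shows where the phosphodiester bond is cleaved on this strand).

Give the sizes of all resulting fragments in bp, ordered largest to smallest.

TaqI sites (TCGA) start at positions 36, 64, 203.
TaqI cuts after the first base of each site, so after positions 36, 64, 203.
Linear molecule, 3 cuts → 4 fragments:
  1–36 → 36 bp
  37–64 → 28 bp
  65–203 → 139 bp
  204–265 → 62 bp
Sorted largest to smallest: 139, 62, 36, 28 bp.

139, 62, 36, 28 bp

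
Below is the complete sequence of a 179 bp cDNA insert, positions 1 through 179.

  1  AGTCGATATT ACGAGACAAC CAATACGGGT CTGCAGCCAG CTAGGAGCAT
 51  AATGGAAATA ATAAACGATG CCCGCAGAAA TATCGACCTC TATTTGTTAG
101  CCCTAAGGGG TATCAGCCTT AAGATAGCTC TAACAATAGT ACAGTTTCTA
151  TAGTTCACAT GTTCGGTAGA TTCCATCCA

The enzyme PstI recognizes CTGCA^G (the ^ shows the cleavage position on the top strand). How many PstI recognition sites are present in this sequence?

CTGCAG occurs starting at position 31.
PstI cuts at 1 site.

1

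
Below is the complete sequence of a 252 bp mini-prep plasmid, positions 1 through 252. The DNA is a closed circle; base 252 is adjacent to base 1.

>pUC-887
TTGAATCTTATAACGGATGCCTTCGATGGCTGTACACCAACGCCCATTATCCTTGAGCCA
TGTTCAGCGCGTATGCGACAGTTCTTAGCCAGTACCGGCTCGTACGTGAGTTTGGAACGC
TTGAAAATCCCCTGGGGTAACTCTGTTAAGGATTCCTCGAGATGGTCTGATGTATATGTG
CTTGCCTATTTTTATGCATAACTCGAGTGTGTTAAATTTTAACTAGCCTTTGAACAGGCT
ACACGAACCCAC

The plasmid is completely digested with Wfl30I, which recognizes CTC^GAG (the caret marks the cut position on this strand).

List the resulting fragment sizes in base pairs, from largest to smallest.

206, 46 bp

Wfl30I sites (CTCGAG) start at positions 156, 202.
Wfl30I cuts after base 3 of each site, so after positions 158, 204.
Circular molecule, 2 cuts → 2 fragments:
  159–204 → 46 bp
  205–252 then 1–158 → 48 + 158 = 206 bp
Sorted largest to smallest: 206, 46 bp.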